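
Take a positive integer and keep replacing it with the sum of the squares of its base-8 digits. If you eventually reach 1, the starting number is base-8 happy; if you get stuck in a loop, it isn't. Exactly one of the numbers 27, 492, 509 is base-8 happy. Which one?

27: 27 → 18 → 8 → 1  — reaches 1 (base-8 happy)
492: 492 → 90 → 14 → 37 → 41 → 26 → 13 → 26  — repeats 26 (not base-8 happy)
509: 509 → 123 → 59 → 58 → 53 → 61 → 74 → 6 → 36 → 32 → 16 → 4 → 16  — repeats 16 (not base-8 happy)

27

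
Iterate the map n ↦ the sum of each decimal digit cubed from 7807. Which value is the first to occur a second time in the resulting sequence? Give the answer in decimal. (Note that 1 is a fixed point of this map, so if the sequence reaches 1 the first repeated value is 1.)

7807 → 7³ + 8³ + 0³ + 7³ = 1198
1198 → 1³ + 1³ + 9³ + 8³ = 1243
1243 → 1³ + 2³ + 4³ + 3³ = 100
100 → 1³ + 0³ + 0³ = 1  — reached the fixed point 1.
1 → 1, so 1 is the first repeated value.

1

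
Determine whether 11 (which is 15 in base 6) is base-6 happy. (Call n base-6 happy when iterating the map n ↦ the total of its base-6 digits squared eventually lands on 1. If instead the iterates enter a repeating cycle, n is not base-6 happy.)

not base-6 happy

11 = (1,5)_6 → 1² + 5² = 1 + 25 = 26
26 = (4,2)_6 → 4² + 2² = 16 + 4 = 20
20 = (3,2)_6 → 3² + 2² = 9 + 4 = 13
13 = (2,1)_6 → 2² + 1² = 4 + 1 = 5
5 = (5)_6 → 5² = 25
25 = (4,1)_6 → 4² + 1² = 16 + 1 = 17
17 = (2,5)_6 → 2² + 5² = 4 + 25 = 29
29 = (4,5)_6 → 4² + 5² = 16 + 25 = 41
41 = (1,0,5)_6 → 1² + 0² + 5² = 1 + 0 + 25 = 26  — 26 already seen; the sequence cycles without reaching 1.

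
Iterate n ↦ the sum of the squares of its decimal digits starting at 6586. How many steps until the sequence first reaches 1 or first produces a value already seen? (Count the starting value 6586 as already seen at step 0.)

12

6586 → 161
161 → 38
38 → 73
73 → 58
58 → 89
89 → 145
145 → 42
42 → 20
20 → 4
4 → 16
16 → 37
37 → 58  — 58 repeats.
That took 12 steps.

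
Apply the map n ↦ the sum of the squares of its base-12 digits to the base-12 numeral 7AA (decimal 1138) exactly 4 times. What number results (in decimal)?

1138 = (7,10,10)_12 → 7² + 10² + 10² = 49 + 100 + 100 = 249
249 = (1,8,9)_12 → 1² + 8² + 9² = 1 + 64 + 81 = 146
146 = (1,0,2)_12 → 1² + 0² + 2² = 1 + 0 + 4 = 5
5 = (5)_12 → 5² = 25

25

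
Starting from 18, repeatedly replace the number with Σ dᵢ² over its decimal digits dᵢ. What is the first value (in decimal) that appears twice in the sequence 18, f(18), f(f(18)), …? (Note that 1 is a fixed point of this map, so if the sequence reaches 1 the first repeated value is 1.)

37

18 → 65
65 → 61
61 → 37
37 → 58
58 → 89
89 → 145
145 → 42
42 → 20
20 → 4
4 → 16
16 → 37  — 37 already appeared earlier.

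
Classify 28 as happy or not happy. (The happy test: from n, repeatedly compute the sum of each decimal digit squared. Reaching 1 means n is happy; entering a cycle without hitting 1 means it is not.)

happy

28 → 68
68 → 100
100 → 1  — reached 1.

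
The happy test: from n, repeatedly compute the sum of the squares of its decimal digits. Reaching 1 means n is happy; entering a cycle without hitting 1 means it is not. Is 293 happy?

293 → 2² + 9² + 3² = 4 + 81 + 9 = 94
94 → 9² + 4² = 81 + 16 = 97
97 → 9² + 7² = 81 + 49 = 130
130 → 1² + 3² + 0² = 1 + 9 + 0 = 10
10 → 1² + 0² = 1 + 0 = 1  — reached 1.

happy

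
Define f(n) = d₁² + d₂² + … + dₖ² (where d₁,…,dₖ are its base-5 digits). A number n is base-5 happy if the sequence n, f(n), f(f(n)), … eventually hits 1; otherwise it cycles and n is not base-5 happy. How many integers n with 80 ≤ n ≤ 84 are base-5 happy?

2

80: 80 → 10 → 4 → 16 → 10  (repeats 10)
81: 81 → 11 → 5 → 1  (reaches 1)
82: 82 → 14 → 20 → 16 → 10 → 4 → 16  (repeats 16)
83: 83 → 19 → 25 → 1  (reaches 1)
84: 84 → 26 → 2 → 4 → 16 → 10 → 4  (repeats 4)
base-5 happy: 81, 83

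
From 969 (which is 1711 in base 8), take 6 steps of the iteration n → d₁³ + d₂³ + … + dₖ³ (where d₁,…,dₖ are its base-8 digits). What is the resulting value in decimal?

969 = (1,7,1,1)_8 → 1³ + 7³ + 1³ + 1³ = 346
346 = (5,3,2)_8 → 5³ + 3³ + 2³ = 160
160 = (2,4,0)_8 → 2³ + 4³ + 0³ = 72
72 = (1,1,0)_8 → 1³ + 1³ + 0³ = 2
2 = (2)_8 → 2³ = 8
8 = (1,0)_8 → 1³ + 0³ = 1

1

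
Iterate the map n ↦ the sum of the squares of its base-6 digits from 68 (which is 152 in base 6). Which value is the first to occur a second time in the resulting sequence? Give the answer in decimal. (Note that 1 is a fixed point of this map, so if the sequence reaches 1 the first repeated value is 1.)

68 = (1,5,2)_6 → 1² + 5² + 2² = 1 + 25 + 4 = 30
30 = (5,0)_6 → 5² + 0² = 25 + 0 = 25
25 = (4,1)_6 → 4² + 1² = 16 + 1 = 17
17 = (2,5)_6 → 2² + 5² = 4 + 25 = 29
29 = (4,5)_6 → 4² + 5² = 16 + 25 = 41
41 = (1,0,5)_6 → 1² + 0² + 5² = 1 + 0 + 25 = 26
26 = (4,2)_6 → 4² + 2² = 16 + 4 = 20
20 = (3,2)_6 → 3² + 2² = 9 + 4 = 13
13 = (2,1)_6 → 2² + 1² = 4 + 1 = 5
5 = (5)_6 → 5² = 25  — 25 already appeared earlier.

25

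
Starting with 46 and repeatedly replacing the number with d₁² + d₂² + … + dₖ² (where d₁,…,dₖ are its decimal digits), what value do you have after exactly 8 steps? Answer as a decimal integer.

46 → 4² + 6² = 16 + 36 = 52
52 → 5² + 2² = 25 + 4 = 29
29 → 2² + 9² = 4 + 81 = 85
85 → 8² + 5² = 64 + 25 = 89
89 → 8² + 9² = 64 + 81 = 145
145 → 1² + 4² + 5² = 1 + 16 + 25 = 42
42 → 4² + 2² = 16 + 4 = 20
20 → 2² + 0² = 4 + 0 = 4

4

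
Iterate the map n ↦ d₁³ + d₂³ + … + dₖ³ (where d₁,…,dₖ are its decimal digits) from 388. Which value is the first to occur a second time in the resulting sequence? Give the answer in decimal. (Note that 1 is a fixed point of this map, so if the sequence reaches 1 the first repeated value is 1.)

388 → 3³ + 8³ + 8³ = 27 + 512 + 512 = 1051
1051 → 1³ + 0³ + 5³ + 1³ = 1 + 0 + 125 + 1 = 127
127 → 1³ + 2³ + 7³ = 1 + 8 + 343 = 352
352 → 3³ + 5³ + 2³ = 27 + 125 + 8 = 160
160 → 1³ + 6³ + 0³ = 1 + 216 + 0 = 217
217 → 2³ + 1³ + 7³ = 8 + 1 + 343 = 352  — 352 already appeared earlier.

352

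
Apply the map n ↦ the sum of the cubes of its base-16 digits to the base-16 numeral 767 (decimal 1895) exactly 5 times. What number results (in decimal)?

1730

1895 = (7,6,7)_16 → 7³ + 6³ + 7³ = 902
902 = (3,8,6)_16 → 3³ + 8³ + 6³ = 755
755 = (2,15,3)_16 → 2³ + 15³ + 3³ = 3410
3410 = (13,5,2)_16 → 13³ + 5³ + 2³ = 2330
2330 = (9,1,10)_16 → 9³ + 1³ + 10³ = 1730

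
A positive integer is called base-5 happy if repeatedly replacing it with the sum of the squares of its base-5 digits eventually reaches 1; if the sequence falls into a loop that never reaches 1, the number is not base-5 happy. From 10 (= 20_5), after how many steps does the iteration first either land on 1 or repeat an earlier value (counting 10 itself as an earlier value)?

10 = (2,0)_5 → 2² + 0² = 4 + 0 = 4
4 = (4)_5 → 4² = 16
16 = (3,1)_5 → 3² + 1² = 9 + 1 = 10  — 10 repeats.
That took 3 steps.

3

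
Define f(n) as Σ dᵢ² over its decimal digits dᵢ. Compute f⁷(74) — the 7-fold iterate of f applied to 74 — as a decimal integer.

74 → 7² + 4² = 65
65 → 6² + 5² = 61
61 → 6² + 1² = 37
37 → 3² + 7² = 58
58 → 5² + 8² = 89
89 → 8² + 9² = 145
145 → 1² + 4² + 5² = 42

42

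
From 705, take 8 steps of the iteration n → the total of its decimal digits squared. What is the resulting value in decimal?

42

705 → 74
74 → 65
65 → 61
61 → 37
37 → 58
58 → 89
89 → 145
145 → 42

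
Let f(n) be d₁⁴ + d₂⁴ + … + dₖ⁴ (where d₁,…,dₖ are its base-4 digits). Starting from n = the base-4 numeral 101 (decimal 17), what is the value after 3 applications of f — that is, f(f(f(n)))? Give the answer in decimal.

1

17 = (1,0,1)_4 → 1⁴ + 0⁴ + 1⁴ = 2
2 = (2)_4 → 2⁴ = 16
16 = (1,0,0)_4 → 1⁴ + 0⁴ + 0⁴ = 1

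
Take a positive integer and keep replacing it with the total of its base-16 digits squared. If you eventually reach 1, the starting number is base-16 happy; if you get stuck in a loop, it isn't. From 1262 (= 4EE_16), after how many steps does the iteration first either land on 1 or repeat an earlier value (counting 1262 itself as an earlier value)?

8

1262 = (4,14,14)_16 → 408
408 = (1,9,8)_16 → 146
146 = (9,2)_16 → 85
85 = (5,5)_16 → 50
50 = (3,2)_16 → 13
13 = (13)_16 → 169
169 = (10,9)_16 → 181
181 = (11,5)_16 → 146  — 146 repeats.
That took 8 steps.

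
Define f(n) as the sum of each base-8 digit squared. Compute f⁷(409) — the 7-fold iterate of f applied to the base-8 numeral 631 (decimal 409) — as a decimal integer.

16

409 = (6,3,1)_8 → 6² + 3² + 1² = 46
46 = (5,6)_8 → 5² + 6² = 61
61 = (7,5)_8 → 7² + 5² = 74
74 = (1,1,2)_8 → 1² + 1² + 2² = 6
6 = (6)_8 → 6² = 36
36 = (4,4)_8 → 4² + 4² = 32
32 = (4,0)_8 → 4² + 0² = 16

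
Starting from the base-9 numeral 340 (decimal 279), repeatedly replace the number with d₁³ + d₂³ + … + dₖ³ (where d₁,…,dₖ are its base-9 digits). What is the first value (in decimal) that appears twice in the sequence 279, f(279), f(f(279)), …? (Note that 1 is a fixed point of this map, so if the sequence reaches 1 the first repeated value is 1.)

27

279 = (3,4,0)_9 → 3³ + 4³ + 0³ = 27 + 64 + 0 = 91
91 = (1,1,1)_9 → 1³ + 1³ + 1³ = 1 + 1 + 1 = 3
3 = (3)_9 → 3³ = 27
27 = (3,0)_9 → 3³ + 0³ = 27 + 0 = 27  — 27 already appeared earlier.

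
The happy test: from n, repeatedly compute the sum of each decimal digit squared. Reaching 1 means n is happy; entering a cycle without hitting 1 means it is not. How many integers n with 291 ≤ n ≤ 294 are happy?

291: 291 → 86 → 100 → 1  — happy
292: 292 → 89 → 145 → 42 → 20 → 4 → 16 → 37 → 58 → 89  — not happy
293: 293 → 94 → 97 → 130 → 10 → 1  — happy
294: 294 → 101 → 2 → 4 → 16 → 37 → 58 → 89 → 145 → 42 → 20 → 4  — not happy
happy: 291, 293

2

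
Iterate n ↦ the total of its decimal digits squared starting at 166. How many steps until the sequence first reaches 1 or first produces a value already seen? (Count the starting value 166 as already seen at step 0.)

166 → 1² + 6² + 6² = 1 + 36 + 36 = 73
73 → 7² + 3² = 49 + 9 = 58
58 → 5² + 8² = 25 + 64 = 89
89 → 8² + 9² = 64 + 81 = 145
145 → 1² + 4² + 5² = 1 + 16 + 25 = 42
42 → 4² + 2² = 16 + 4 = 20
20 → 2² + 0² = 4 + 0 = 4
4 → 4² = 16
16 → 1² + 6² = 1 + 36 = 37
37 → 3² + 7² = 9 + 49 = 58  — 58 repeats.
That took 10 steps.

10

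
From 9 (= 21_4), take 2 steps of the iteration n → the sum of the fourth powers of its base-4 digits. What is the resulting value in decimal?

9 = (2,1)_4 → 2⁴ + 1⁴ = 16 + 1 = 17
17 = (1,0,1)_4 → 1⁴ + 0⁴ + 1⁴ = 1 + 0 + 1 = 2

2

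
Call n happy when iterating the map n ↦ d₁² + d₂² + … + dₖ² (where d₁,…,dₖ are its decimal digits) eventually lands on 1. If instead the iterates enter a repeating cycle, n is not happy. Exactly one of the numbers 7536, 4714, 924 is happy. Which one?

7536: 7536 → 119 → 83 → 73 → 58 → 89 → 145 → 42 → 20 → 4 → 16 → 37 → 58  — repeats 58 (not happy)
4714: 4714 → 82 → 68 → 100 → 1  — reaches 1 (happy)
924: 924 → 101 → 2 → 4 → 16 → 37 → 58 → 89 → 145 → 42 → 20 → 4  — repeats 4 (not happy)

4714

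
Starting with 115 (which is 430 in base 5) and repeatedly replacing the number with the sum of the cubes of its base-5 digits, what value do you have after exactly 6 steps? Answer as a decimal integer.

9

115 = (4,3,0)_5 → 4³ + 3³ + 0³ = 64 + 27 + 0 = 91
91 = (3,3,1)_5 → 3³ + 3³ + 1³ = 27 + 27 + 1 = 55
55 = (2,1,0)_5 → 2³ + 1³ + 0³ = 8 + 1 + 0 = 9
9 = (1,4)_5 → 1³ + 4³ = 1 + 64 = 65
65 = (2,3,0)_5 → 2³ + 3³ + 0³ = 8 + 27 + 0 = 35
35 = (1,2,0)_5 → 1³ + 2³ + 0³ = 1 + 8 + 0 = 9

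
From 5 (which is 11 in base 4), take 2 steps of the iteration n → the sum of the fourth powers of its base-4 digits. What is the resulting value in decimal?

5 = (1,1)_4 → 1⁴ + 1⁴ = 1 + 1 = 2
2 = (2)_4 → 2⁴ = 16

16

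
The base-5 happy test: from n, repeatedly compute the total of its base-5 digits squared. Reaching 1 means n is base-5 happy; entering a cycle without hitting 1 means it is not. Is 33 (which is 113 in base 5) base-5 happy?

33 = (1,1,3)_5 → 1² + 1² + 3² = 11
11 = (2,1)_5 → 2² + 1² = 5
5 = (1,0)_5 → 1² + 0² = 1  — reached 1.

base-5 happy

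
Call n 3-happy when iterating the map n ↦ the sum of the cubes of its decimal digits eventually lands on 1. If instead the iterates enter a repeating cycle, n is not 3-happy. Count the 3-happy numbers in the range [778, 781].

778: 778 → 1198 → 1243 → 100 → 1  (reaches 1)
779: 779 → 1415 → 191 → 731 → 371 → 371  (repeats 371)
780: 780 → 855 → 762 → 567 → 684 → 792 → 1080 → 513 → 153 → 153  (repeats 153)
781: 781 → 856 → 853 → 664 → 496 → 1009 → 730 → 370 → 370  (repeats 370)
3-happy: 778

1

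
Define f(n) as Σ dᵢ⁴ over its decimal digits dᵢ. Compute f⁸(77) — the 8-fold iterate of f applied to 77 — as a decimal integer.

77 → 7⁴ + 7⁴ = 2401 + 2401 = 4802
4802 → 4⁴ + 8⁴ + 0⁴ + 2⁴ = 256 + 4096 + 0 + 16 = 4368
4368 → 4⁴ + 3⁴ + 6⁴ + 8⁴ = 256 + 81 + 1296 + 4096 = 5729
5729 → 5⁴ + 7⁴ + 2⁴ + 9⁴ = 625 + 2401 + 16 + 6561 = 9603
9603 → 9⁴ + 6⁴ + 0⁴ + 3⁴ = 6561 + 1296 + 0 + 81 = 7938
7938 → 7⁴ + 9⁴ + 3⁴ + 8⁴ = 2401 + 6561 + 81 + 4096 = 13139
13139 → 1⁴ + 3⁴ + 1⁴ + 3⁴ + 9⁴ = 1 + 81 + 1 + 81 + 6561 = 6725
6725 → 6⁴ + 7⁴ + 2⁴ + 5⁴ = 1296 + 2401 + 16 + 625 = 4338

4338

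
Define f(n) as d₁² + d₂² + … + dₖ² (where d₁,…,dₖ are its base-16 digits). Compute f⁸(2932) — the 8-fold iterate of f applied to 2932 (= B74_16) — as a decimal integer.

146

2932 = (11,7,4)_16 → 186
186 = (11,10)_16 → 221
221 = (13,13)_16 → 338
338 = (1,5,2)_16 → 30
30 = (1,14)_16 → 197
197 = (12,5)_16 → 169
169 = (10,9)_16 → 181
181 = (11,5)_16 → 146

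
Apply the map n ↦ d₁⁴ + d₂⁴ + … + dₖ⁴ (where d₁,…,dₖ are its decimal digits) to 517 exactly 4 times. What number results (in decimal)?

13139

517 → 5⁴ + 1⁴ + 7⁴ = 3027
3027 → 3⁴ + 0⁴ + 2⁴ + 7⁴ = 2498
2498 → 2⁴ + 4⁴ + 9⁴ + 8⁴ = 10929
10929 → 1⁴ + 0⁴ + 9⁴ + 2⁴ + 9⁴ = 13139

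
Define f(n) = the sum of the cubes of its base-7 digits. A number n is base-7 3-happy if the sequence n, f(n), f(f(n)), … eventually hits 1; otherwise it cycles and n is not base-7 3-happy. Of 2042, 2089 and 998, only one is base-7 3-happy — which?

2089

2042: 2042 → 530 → 278 → 314 → 440 → 434 → 218 → 92 → 218  — repeats 218 (not base-7 3-happy)
2089: 2089 → 307 → 433 → 343 → 1  — reaches 1 (base-7 3-happy)
998: 998 → 296 → 224 → 128 → 80 → 92 → 218 → 92  — repeats 92 (not base-7 3-happy)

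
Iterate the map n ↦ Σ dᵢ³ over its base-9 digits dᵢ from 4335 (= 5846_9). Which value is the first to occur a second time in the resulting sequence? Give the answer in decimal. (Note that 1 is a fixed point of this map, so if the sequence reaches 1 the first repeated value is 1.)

4335 = (5,8,4,6)_9 → 5³ + 8³ + 4³ + 6³ = 917
917 = (1,2,2,8)_9 → 1³ + 2³ + 2³ + 8³ = 529
529 = (6,4,7)_9 → 6³ + 4³ + 7³ = 623
623 = (7,6,2)_9 → 7³ + 6³ + 2³ = 567
567 = (7,0,0)_9 → 7³ + 0³ + 0³ = 343
343 = (4,2,1)_9 → 4³ + 2³ + 1³ = 73
73 = (8,1)_9 → 8³ + 1³ = 513
513 = (6,3,0)_9 → 6³ + 3³ + 0³ = 243
243 = (3,0,0)_9 → 3³ + 0³ + 0³ = 27
27 = (3,0)_9 → 3³ + 0³ = 27  — 27 already appeared earlier.

27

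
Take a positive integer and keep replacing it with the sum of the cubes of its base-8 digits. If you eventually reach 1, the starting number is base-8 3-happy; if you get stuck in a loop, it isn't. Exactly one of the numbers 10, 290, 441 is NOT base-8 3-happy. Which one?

441

10: 10 → 9 → 2 → 8 → 1  — reaches 1 (base-8 3-happy)
290: 290 → 136 → 9 → 2 → 8 → 1  — reaches 1 (base-8 3-happy)
441: 441 → 560 → 217 → 55 → 559 → 469 → 476 → 434 → 440 → 559  — repeats 559 (not base-8 3-happy)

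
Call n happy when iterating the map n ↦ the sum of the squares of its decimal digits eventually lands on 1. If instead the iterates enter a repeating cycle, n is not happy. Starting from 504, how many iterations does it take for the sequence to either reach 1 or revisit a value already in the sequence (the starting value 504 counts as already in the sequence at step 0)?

15

504 → 5² + 0² + 4² = 25 + 0 + 16 = 41
41 → 4² + 1² = 16 + 1 = 17
17 → 1² + 7² = 1 + 49 = 50
50 → 5² + 0² = 25 + 0 = 25
25 → 2² + 5² = 4 + 25 = 29
29 → 2² + 9² = 4 + 81 = 85
85 → 8² + 5² = 64 + 25 = 89
89 → 8² + 9² = 64 + 81 = 145
145 → 1² + 4² + 5² = 1 + 16 + 25 = 42
42 → 4² + 2² = 16 + 4 = 20
20 → 2² + 0² = 4 + 0 = 4
4 → 4² = 16
16 → 1² + 6² = 1 + 36 = 37
37 → 3² + 7² = 9 + 49 = 58
58 → 5² + 8² = 25 + 64 = 89  — 89 repeats.
That took 15 steps.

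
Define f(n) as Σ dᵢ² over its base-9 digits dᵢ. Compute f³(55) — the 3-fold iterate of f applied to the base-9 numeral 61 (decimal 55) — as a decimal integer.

55 = (6,1)_9 → 6² + 1² = 37
37 = (4,1)_9 → 4² + 1² = 17
17 = (1,8)_9 → 1² + 8² = 65

65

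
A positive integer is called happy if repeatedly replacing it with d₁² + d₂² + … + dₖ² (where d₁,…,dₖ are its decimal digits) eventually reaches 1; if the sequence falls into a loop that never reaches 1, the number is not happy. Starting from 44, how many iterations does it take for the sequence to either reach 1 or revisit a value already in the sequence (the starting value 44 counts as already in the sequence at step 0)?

4

44 → 4² + 4² = 32
32 → 3² + 2² = 13
13 → 1² + 3² = 10
10 → 1² + 0² = 1  — reached 1.
That took 4 steps.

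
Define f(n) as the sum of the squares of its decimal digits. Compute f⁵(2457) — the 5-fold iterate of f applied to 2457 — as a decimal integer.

1

2457 → 2² + 4² + 5² + 7² = 4 + 16 + 25 + 49 = 94
94 → 9² + 4² = 81 + 16 = 97
97 → 9² + 7² = 81 + 49 = 130
130 → 1² + 3² + 0² = 1 + 9 + 0 = 10
10 → 1² + 0² = 1 + 0 = 1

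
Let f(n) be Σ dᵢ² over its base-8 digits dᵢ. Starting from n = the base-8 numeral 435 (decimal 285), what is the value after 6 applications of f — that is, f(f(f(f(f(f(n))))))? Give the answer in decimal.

25

285 = (4,3,5)_8 → 50
50 = (6,2)_8 → 40
40 = (5,0)_8 → 25
25 = (3,1)_8 → 10
10 = (1,2)_8 → 5
5 = (5)_8 → 25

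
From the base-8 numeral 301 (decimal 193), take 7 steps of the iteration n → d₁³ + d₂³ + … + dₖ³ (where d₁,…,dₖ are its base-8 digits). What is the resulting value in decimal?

434

193 = (3,0,1)_8 → 3³ + 0³ + 1³ = 28
28 = (3,4)_8 → 3³ + 4³ = 91
91 = (1,3,3)_8 → 1³ + 3³ + 3³ = 55
55 = (6,7)_8 → 6³ + 7³ = 559
559 = (1,0,5,7)_8 → 1³ + 0³ + 5³ + 7³ = 469
469 = (7,2,5)_8 → 7³ + 2³ + 5³ = 476
476 = (7,3,4)_8 → 7³ + 3³ + 4³ = 434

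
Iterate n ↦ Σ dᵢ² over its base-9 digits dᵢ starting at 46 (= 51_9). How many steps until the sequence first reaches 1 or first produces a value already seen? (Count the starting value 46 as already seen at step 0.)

46 = (5,1)_9 → 5² + 1² = 25 + 1 = 26
26 = (2,8)_9 → 2² + 8² = 4 + 64 = 68
68 = (7,5)_9 → 7² + 5² = 49 + 25 = 74
74 = (8,2)_9 → 8² + 2² = 64 + 4 = 68  — 68 repeats.
That took 4 steps.

4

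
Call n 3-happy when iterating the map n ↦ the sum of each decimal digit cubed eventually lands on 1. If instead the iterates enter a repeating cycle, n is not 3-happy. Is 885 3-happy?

885 → 8³ + 8³ + 5³ = 1149
1149 → 1³ + 1³ + 4³ + 9³ = 795
795 → 7³ + 9³ + 5³ = 1197
1197 → 1³ + 1³ + 9³ + 7³ = 1074
1074 → 1³ + 0³ + 7³ + 4³ = 408
408 → 4³ + 0³ + 8³ = 576
576 → 5³ + 7³ + 6³ = 684
684 → 6³ + 8³ + 4³ = 792
792 → 7³ + 9³ + 2³ = 1080
1080 → 1³ + 0³ + 8³ + 0³ = 513
513 → 5³ + 1³ + 3³ = 153
153 → 1³ + 5³ + 3³ = 153  — 153 already seen; the sequence cycles without reaching 1.

not 3-happy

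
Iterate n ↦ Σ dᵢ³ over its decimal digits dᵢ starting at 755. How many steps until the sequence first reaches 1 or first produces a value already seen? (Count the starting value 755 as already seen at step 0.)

9

755 → 7³ + 5³ + 5³ = 593
593 → 5³ + 9³ + 3³ = 881
881 → 8³ + 8³ + 1³ = 1025
1025 → 1³ + 0³ + 2³ + 5³ = 134
134 → 1³ + 3³ + 4³ = 92
92 → 9³ + 2³ = 737
737 → 7³ + 3³ + 7³ = 713
713 → 7³ + 1³ + 3³ = 371
371 → 3³ + 7³ + 1³ = 371  — 371 repeats.
That took 9 steps.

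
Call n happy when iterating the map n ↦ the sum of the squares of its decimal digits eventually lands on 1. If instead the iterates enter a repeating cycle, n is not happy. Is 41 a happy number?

41 → 4² + 1² = 16 + 1 = 17
17 → 1² + 7² = 1 + 49 = 50
50 → 5² + 0² = 25 + 0 = 25
25 → 2² + 5² = 4 + 25 = 29
29 → 2² + 9² = 4 + 81 = 85
85 → 8² + 5² = 64 + 25 = 89
89 → 8² + 9² = 64 + 81 = 145
145 → 1² + 4² + 5² = 1 + 16 + 25 = 42
42 → 4² + 2² = 16 + 4 = 20
20 → 2² + 0² = 4 + 0 = 4
4 → 4² = 16
16 → 1² + 6² = 1 + 36 = 37
37 → 3² + 7² = 9 + 49 = 58
58 → 5² + 8² = 25 + 64 = 89  — 89 already seen; the sequence cycles without reaching 1.

not happy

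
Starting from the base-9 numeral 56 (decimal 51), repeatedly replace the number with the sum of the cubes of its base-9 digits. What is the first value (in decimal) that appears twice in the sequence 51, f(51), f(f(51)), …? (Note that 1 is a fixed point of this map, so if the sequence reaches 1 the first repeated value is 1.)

51 = (5,6)_9 → 5³ + 6³ = 341
341 = (4,1,8)_9 → 4³ + 1³ + 8³ = 577
577 = (7,1,1)_9 → 7³ + 1³ + 1³ = 345
345 = (4,2,3)_9 → 4³ + 2³ + 3³ = 99
99 = (1,2,0)_9 → 1³ + 2³ + 0³ = 9
9 = (1,0)_9 → 1³ + 0³ = 1  — reached the fixed point 1.
1 → 1, so 1 is the first repeated value.

1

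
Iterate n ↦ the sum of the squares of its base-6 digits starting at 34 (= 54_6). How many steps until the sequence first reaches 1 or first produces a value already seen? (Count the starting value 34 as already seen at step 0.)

34 = (5,4)_6 → 41
41 = (1,0,5)_6 → 26
26 = (4,2)_6 → 20
20 = (3,2)_6 → 13
13 = (2,1)_6 → 5
5 = (5)_6 → 25
25 = (4,1)_6 → 17
17 = (2,5)_6 → 29
29 = (4,5)_6 → 41  — 41 repeats.
That took 9 steps.

9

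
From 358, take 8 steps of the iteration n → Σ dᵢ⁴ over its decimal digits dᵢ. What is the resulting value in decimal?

4338

358 → 3⁴ + 5⁴ + 8⁴ = 81 + 625 + 4096 = 4802
4802 → 4⁴ + 8⁴ + 0⁴ + 2⁴ = 256 + 4096 + 0 + 16 = 4368
4368 → 4⁴ + 3⁴ + 6⁴ + 8⁴ = 256 + 81 + 1296 + 4096 = 5729
5729 → 5⁴ + 7⁴ + 2⁴ + 9⁴ = 625 + 2401 + 16 + 6561 = 9603
9603 → 9⁴ + 6⁴ + 0⁴ + 3⁴ = 6561 + 1296 + 0 + 81 = 7938
7938 → 7⁴ + 9⁴ + 3⁴ + 8⁴ = 2401 + 6561 + 81 + 4096 = 13139
13139 → 1⁴ + 3⁴ + 1⁴ + 3⁴ + 9⁴ = 1 + 81 + 1 + 81 + 6561 = 6725
6725 → 6⁴ + 7⁴ + 2⁴ + 5⁴ = 1296 + 2401 + 16 + 625 = 4338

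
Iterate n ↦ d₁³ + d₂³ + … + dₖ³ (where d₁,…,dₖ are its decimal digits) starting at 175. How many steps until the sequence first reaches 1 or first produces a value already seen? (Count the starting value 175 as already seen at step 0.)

175 → 1³ + 7³ + 5³ = 1 + 343 + 125 = 469
469 → 4³ + 6³ + 9³ = 64 + 216 + 729 = 1009
1009 → 1³ + 0³ + 0³ + 9³ = 1 + 0 + 0 + 729 = 730
730 → 7³ + 3³ + 0³ = 343 + 27 + 0 = 370
370 → 3³ + 7³ + 0³ = 27 + 343 + 0 = 370  — 370 repeats.
That took 5 steps.

5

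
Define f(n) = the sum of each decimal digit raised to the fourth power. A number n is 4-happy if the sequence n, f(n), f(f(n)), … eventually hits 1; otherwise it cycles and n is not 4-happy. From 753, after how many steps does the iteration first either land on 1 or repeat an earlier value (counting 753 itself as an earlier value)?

753 → 7⁴ + 5⁴ + 3⁴ = 2401 + 625 + 81 = 3107
3107 → 3⁴ + 1⁴ + 0⁴ + 7⁴ = 81 + 1 + 0 + 2401 = 2483
2483 → 2⁴ + 4⁴ + 8⁴ + 3⁴ = 16 + 256 + 4096 + 81 = 4449
4449 → 4⁴ + 4⁴ + 4⁴ + 9⁴ = 256 + 256 + 256 + 6561 = 7329
7329 → 7⁴ + 3⁴ + 2⁴ + 9⁴ = 2401 + 81 + 16 + 6561 = 9059
9059 → 9⁴ + 0⁴ + 5⁴ + 9⁴ = 6561 + 0 + 625 + 6561 = 13747
13747 → 1⁴ + 3⁴ + 7⁴ + 4⁴ + 7⁴ = 1 + 81 + 2401 + 256 + 2401 = 5140
5140 → 5⁴ + 1⁴ + 4⁴ + 0⁴ = 625 + 1 + 256 + 0 = 882
882 → 8⁴ + 8⁴ + 2⁴ = 4096 + 4096 + 16 = 8208
8208 → 8⁴ + 2⁴ + 0⁴ + 8⁴ = 4096 + 16 + 0 + 4096 = 8208  — 8208 repeats.
That took 10 steps.

10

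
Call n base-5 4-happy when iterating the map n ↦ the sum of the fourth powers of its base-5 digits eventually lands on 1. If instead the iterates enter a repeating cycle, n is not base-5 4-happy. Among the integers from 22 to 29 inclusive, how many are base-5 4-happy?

1

22: 22 → 272 → 288 → 114 → 528 → 338 → 194 → 354 → 528  — not base-5 4-happy
23: 23 → 337 → 129 → 257 → 33 → 83 → 163 → 99 → 593 → 499 → 849 → 595 → 593  — not base-5 4-happy
24: 24 → 512 → 288 → 114 → 528 → 338 → 194 → 354 → 528  — not base-5 4-happy
25: 25 → 1  — base-5 4-happy
26: 26 → 2 → 16 → 82 → 98 → 418 → 244 → 594 → 674 → 514 → 528 → 338 → 194 → 354 → 528  — not base-5 4-happy
27: 27 → 17 → 97 → 353 → 353  — not base-5 4-happy
28: 28 → 82 → 98 → 418 → 244 → 594 → 674 → 514 → 528 → 338 → 194 → 354 → 528  — not base-5 4-happy
29: 29 → 257 → 33 → 83 → 163 → 99 → 593 → 499 → 849 → 595 → 593  — not base-5 4-happy
base-5 4-happy: 25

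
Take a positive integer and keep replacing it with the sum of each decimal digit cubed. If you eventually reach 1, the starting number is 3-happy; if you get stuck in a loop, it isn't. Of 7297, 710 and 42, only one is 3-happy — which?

7297

7297: 7297 → 1423 → 100 → 1  — reaches 1 (3-happy)
710: 710 → 344 → 155 → 251 → 134 → 92 → 737 → 713 → 371 → 371  — repeats 371 (not 3-happy)
42: 42 → 72 → 351 → 153 → 153  — repeats 153 (not 3-happy)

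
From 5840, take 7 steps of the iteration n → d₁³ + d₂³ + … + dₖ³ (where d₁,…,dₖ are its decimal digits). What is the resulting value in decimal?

5840 → 5³ + 8³ + 4³ + 0³ = 125 + 512 + 64 + 0 = 701
701 → 7³ + 0³ + 1³ = 343 + 0 + 1 = 344
344 → 3³ + 4³ + 4³ = 27 + 64 + 64 = 155
155 → 1³ + 5³ + 5³ = 1 + 125 + 125 = 251
251 → 2³ + 5³ + 1³ = 8 + 125 + 1 = 134
134 → 1³ + 3³ + 4³ = 1 + 27 + 64 = 92
92 → 9³ + 2³ = 729 + 8 = 737

737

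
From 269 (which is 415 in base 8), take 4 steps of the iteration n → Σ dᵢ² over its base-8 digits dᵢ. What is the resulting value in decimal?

269 = (4,1,5)_8 → 42
42 = (5,2)_8 → 29
29 = (3,5)_8 → 34
34 = (4,2)_8 → 20

20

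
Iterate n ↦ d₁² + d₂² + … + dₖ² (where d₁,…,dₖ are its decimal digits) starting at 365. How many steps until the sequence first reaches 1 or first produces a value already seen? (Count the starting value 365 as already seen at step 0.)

6

365 → 3² + 6² + 5² = 9 + 36 + 25 = 70
70 → 7² + 0² = 49 + 0 = 49
49 → 4² + 9² = 16 + 81 = 97
97 → 9² + 7² = 81 + 49 = 130
130 → 1² + 3² + 0² = 1 + 9 + 0 = 10
10 → 1² + 0² = 1 + 0 = 1  — reached 1.
That took 6 steps.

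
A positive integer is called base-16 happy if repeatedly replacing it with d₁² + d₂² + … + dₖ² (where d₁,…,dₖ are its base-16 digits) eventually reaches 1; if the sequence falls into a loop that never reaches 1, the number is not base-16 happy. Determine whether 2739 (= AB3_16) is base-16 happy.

base-16 happy

2739 = (10,11,3)_16 → 10² + 11² + 3² = 230
230 = (14,6)_16 → 14² + 6² = 232
232 = (14,8)_16 → 14² + 8² = 260
260 = (1,0,4)_16 → 1² + 0² + 4² = 17
17 = (1,1)_16 → 1² + 1² = 2
2 = (2)_16 → 2² = 4
4 = (4)_16 → 4² = 16
16 = (1,0)_16 → 1² + 0² = 1  — reached 1.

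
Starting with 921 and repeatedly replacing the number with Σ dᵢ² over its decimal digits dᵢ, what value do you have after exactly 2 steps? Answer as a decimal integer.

921 → 9² + 2² + 1² = 86
86 → 8² + 6² = 100

100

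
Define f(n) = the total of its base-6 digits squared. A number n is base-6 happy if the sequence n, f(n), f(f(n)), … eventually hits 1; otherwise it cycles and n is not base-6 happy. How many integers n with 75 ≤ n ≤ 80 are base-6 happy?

1

75: 75 → 13 → 5 → 25 → 17 → 29 → 41 → 26 → 20 → 13  (repeats 13)
76: 76 → 20 → 13 → 5 → 25 → 17 → 29 → 41 → 26 → 20  (repeats 20)
77: 77 → 29 → 41 → 26 → 20 → 13 → 5 → 25 → 17 → 29  (repeats 29)
78: 78 → 5 → 25 → 17 → 29 → 41 → 26 → 20 → 13 → 5  (repeats 5)
79: 79 → 6 → 1  (reaches 1)
80: 80 → 9 → 10 → 17 → 29 → 41 → 26 → 20 → 13 → 5 → 25 → 17  (repeats 17)
base-6 happy: 79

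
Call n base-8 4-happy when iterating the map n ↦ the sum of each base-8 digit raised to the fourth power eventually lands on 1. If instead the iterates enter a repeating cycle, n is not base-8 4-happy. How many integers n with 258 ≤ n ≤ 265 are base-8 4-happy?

258: 258 → 272 → 272  (repeats 272)
259: 259 → 337 → 642 → 33 → 257 → 257  (repeats 257)
260: 260 → 512 → 1  (reaches 1)
261: 261 → 881 → 1923 → 1458 → 2624 → 626 → 1314 → 544 → 257 → 257  (repeats 257)
262: 262 → 1552 → 97 → 258 → 272 → 272  (repeats 272)
263: 263 → 2657 → 883 → 2003 → 2579 → 722 → 114 → 1313 → 529 → 18 → 32 → 256 → 256  (repeats 256)
264: 264 → 257 → 257  (repeats 257)
265: 265 → 258 → 272 → 272  (repeats 272)
base-8 4-happy: 260

1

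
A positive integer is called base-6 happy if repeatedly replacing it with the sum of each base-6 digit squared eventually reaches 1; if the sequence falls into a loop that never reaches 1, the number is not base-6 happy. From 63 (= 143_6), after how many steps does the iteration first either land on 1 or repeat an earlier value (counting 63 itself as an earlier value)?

63 = (1,4,3)_6 → 1² + 4² + 3² = 1 + 16 + 9 = 26
26 = (4,2)_6 → 4² + 2² = 16 + 4 = 20
20 = (3,2)_6 → 3² + 2² = 9 + 4 = 13
13 = (2,1)_6 → 2² + 1² = 4 + 1 = 5
5 = (5)_6 → 5² = 25
25 = (4,1)_6 → 4² + 1² = 16 + 1 = 17
17 = (2,5)_6 → 2² + 5² = 4 + 25 = 29
29 = (4,5)_6 → 4² + 5² = 16 + 25 = 41
41 = (1,0,5)_6 → 1² + 0² + 5² = 1 + 0 + 25 = 26  — 26 repeats.
That took 9 steps.

9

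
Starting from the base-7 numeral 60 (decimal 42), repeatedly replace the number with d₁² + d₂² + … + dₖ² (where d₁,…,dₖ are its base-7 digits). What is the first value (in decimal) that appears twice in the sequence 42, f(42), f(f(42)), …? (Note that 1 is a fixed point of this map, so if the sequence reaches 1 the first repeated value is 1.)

42 = (6,0)_7 → 6² + 0² = 36
36 = (5,1)_7 → 5² + 1² = 26
26 = (3,5)_7 → 3² + 5² = 34
34 = (4,6)_7 → 4² + 6² = 52
52 = (1,0,3)_7 → 1² + 0² + 3² = 10
10 = (1,3)_7 → 1² + 3² = 10  — 10 already appeared earlier.

10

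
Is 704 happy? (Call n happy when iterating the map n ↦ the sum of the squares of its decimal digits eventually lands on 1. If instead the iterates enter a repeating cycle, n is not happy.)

704 → 7² + 0² + 4² = 49 + 0 + 16 = 65
65 → 6² + 5² = 36 + 25 = 61
61 → 6² + 1² = 36 + 1 = 37
37 → 3² + 7² = 9 + 49 = 58
58 → 5² + 8² = 25 + 64 = 89
89 → 8² + 9² = 64 + 81 = 145
145 → 1² + 4² + 5² = 1 + 16 + 25 = 42
42 → 4² + 2² = 16 + 4 = 20
20 → 2² + 0² = 4 + 0 = 4
4 → 4² = 16
16 → 1² + 6² = 1 + 36 = 37  — 37 already seen; the sequence cycles without reaching 1.

not happy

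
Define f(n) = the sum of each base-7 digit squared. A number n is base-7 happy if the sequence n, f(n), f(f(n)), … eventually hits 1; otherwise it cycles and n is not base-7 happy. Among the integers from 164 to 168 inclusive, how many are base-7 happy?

164: 164 → 22 → 10 → 10  — not base-7 happy
165: 165 → 29 → 17 → 13 → 37 → 29  — not base-7 happy
166: 166 → 38 → 34 → 52 → 10 → 10  — not base-7 happy
167: 167 → 49 → 1  — base-7 happy
168: 168 → 18 → 20 → 40 → 50 → 2 → 4 → 16 → 8 → 2  — not base-7 happy
base-7 happy: 167

1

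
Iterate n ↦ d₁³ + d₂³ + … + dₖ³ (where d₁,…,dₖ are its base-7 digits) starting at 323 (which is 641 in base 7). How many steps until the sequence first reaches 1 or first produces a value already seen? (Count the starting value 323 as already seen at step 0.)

323 = (6,4,1)_7 → 6³ + 4³ + 1³ = 281
281 = (5,5,1)_7 → 5³ + 5³ + 1³ = 251
251 = (5,0,6)_7 → 5³ + 0³ + 6³ = 341
341 = (6,6,5)_7 → 6³ + 6³ + 5³ = 557
557 = (1,4,2,4)_7 → 1³ + 4³ + 2³ + 4³ = 137
137 = (2,5,4)_7 → 2³ + 5³ + 4³ = 197
197 = (4,0,1)_7 → 4³ + 0³ + 1³ = 65
65 = (1,2,2)_7 → 1³ + 2³ + 2³ = 17
17 = (2,3)_7 → 2³ + 3³ = 35
35 = (5,0)_7 → 5³ + 0³ = 125
125 = (2,3,6)_7 → 2³ + 3³ + 6³ = 251  — 251 repeats.
That took 11 steps.

11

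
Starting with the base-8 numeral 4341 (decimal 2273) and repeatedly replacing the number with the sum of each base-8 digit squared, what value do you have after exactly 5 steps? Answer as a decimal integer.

20

2273 = (4,3,4,1)_8 → 4² + 3² + 4² + 1² = 16 + 9 + 16 + 1 = 42
42 = (5,2)_8 → 5² + 2² = 25 + 4 = 29
29 = (3,5)_8 → 3² + 5² = 9 + 25 = 34
34 = (4,2)_8 → 4² + 2² = 16 + 4 = 20
20 = (2,4)_8 → 2² + 4² = 4 + 16 = 20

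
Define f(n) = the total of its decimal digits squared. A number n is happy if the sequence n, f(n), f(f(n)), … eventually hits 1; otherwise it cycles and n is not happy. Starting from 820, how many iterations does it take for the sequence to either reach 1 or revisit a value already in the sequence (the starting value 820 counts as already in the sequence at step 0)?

3

820 → 8² + 2² + 0² = 64 + 4 + 0 = 68
68 → 6² + 8² = 36 + 64 = 100
100 → 1² + 0² + 0² = 1 + 0 + 0 = 1  — reached 1.
That took 3 steps.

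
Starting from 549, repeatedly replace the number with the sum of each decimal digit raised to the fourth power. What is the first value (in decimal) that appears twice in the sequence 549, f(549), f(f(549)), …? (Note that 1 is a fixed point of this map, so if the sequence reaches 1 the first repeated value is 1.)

4179

549 → 5⁴ + 4⁴ + 9⁴ = 7442
7442 → 7⁴ + 4⁴ + 4⁴ + 2⁴ = 2929
2929 → 2⁴ + 9⁴ + 2⁴ + 9⁴ = 13154
13154 → 1⁴ + 3⁴ + 1⁴ + 5⁴ + 4⁴ = 964
964 → 9⁴ + 6⁴ + 4⁴ = 8113
8113 → 8⁴ + 1⁴ + 1⁴ + 3⁴ = 4179
4179 → 4⁴ + 1⁴ + 7⁴ + 9⁴ = 9219
9219 → 9⁴ + 2⁴ + 1⁴ + 9⁴ = 13139
13139 → 1⁴ + 3⁴ + 1⁴ + 3⁴ + 9⁴ = 6725
6725 → 6⁴ + 7⁴ + 2⁴ + 5⁴ = 4338
4338 → 4⁴ + 3⁴ + 3⁴ + 8⁴ = 4514
4514 → 4⁴ + 5⁴ + 1⁴ + 4⁴ = 1138
1138 → 1⁴ + 1⁴ + 3⁴ + 8⁴ = 4179  — 4179 already appeared earlier.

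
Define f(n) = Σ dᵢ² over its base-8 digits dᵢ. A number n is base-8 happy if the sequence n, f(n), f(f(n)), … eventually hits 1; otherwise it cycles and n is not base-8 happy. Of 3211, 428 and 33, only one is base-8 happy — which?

3211: 3211 → 50 → 40 → 25 → 10 → 5 → 25  — repeats 25 (not base-8 happy)
428: 428 → 77 → 27 → 18 → 8 → 1  — reaches 1 (base-8 happy)
33: 33 → 17 → 5 → 25 → 10 → 5  — repeats 5 (not base-8 happy)

428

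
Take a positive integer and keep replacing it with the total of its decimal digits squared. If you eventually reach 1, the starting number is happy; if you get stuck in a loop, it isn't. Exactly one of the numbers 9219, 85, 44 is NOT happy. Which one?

9219: 9219 → 167 → 86 → 100 → 1  — reaches 1 (happy)
85: 85 → 89 → 145 → 42 → 20 → 4 → 16 → 37 → 58 → 89  — repeats 89 (not happy)
44: 44 → 32 → 13 → 10 → 1  — reaches 1 (happy)

85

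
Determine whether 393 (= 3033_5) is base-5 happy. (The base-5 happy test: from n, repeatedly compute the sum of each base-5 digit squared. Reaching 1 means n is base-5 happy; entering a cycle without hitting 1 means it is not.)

393 = (3,0,3,3)_5 → 3² + 0² + 3² + 3² = 9 + 0 + 9 + 9 = 27
27 = (1,0,2)_5 → 1² + 0² + 2² = 1 + 0 + 4 = 5
5 = (1,0)_5 → 1² + 0² = 1 + 0 = 1  — reached 1.

base-5 happy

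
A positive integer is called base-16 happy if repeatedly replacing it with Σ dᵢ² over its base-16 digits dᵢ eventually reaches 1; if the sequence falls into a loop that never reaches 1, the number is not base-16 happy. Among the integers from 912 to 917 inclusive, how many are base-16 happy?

912: 912 → 90 → 125 → 218 → 269 → 170 → 200 → 208 → 169 → 181 → 146 → 85 → 50 → 13 → 169  (repeats 169)
913: 913 → 91 → 146 → 85 → 50 → 13 → 169 → 181 → 146  (repeats 146)
914: 914 → 94 → 221 → 338 → 30 → 197 → 169 → 181 → 146 → 85 → 50 → 13 → 169  (repeats 169)
915: 915 → 99 → 45 → 173 → 269 → 170 → 200 → 208 → 169 → 181 → 146 → 85 → 50 → 13 → 169  (repeats 169)
916: 916 → 106 → 136 → 128 → 64 → 16 → 1  (reaches 1)
917: 917 → 115 → 58 → 109 → 205 → 313 → 91 → 146 → 85 → 50 → 13 → 169 → 181 → 146  (repeats 146)
base-16 happy: 916

1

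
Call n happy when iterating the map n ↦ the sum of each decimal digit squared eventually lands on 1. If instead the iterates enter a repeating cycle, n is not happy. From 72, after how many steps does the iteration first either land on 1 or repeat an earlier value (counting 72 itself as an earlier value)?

14

72 → 7² + 2² = 53
53 → 5² + 3² = 34
34 → 3² + 4² = 25
25 → 2² + 5² = 29
29 → 2² + 9² = 85
85 → 8² + 5² = 89
89 → 8² + 9² = 145
145 → 1² + 4² + 5² = 42
42 → 4² + 2² = 20
20 → 2² + 0² = 4
4 → 4² = 16
16 → 1² + 6² = 37
37 → 3² + 7² = 58
58 → 5² + 8² = 89  — 89 repeats.
That took 14 steps.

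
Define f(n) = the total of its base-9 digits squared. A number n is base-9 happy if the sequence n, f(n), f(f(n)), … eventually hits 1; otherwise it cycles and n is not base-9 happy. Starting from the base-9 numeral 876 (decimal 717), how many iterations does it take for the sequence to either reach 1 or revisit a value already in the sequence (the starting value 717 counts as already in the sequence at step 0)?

717 = (8,7,6)_9 → 8² + 7² + 6² = 149
149 = (1,7,5)_9 → 1² + 7² + 5² = 75
75 = (8,3)_9 → 8² + 3² = 73
73 = (8,1)_9 → 8² + 1² = 65
65 = (7,2)_9 → 7² + 2² = 53
53 = (5,8)_9 → 5² + 8² = 89
89 = (1,0,8)_9 → 1² + 0² + 8² = 65  — 65 repeats.
That took 7 steps.

7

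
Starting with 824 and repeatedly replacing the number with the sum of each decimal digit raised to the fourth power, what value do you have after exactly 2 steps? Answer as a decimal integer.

5729

824 → 8⁴ + 2⁴ + 4⁴ = 4096 + 16 + 256 = 4368
4368 → 4⁴ + 3⁴ + 6⁴ + 8⁴ = 256 + 81 + 1296 + 4096 = 5729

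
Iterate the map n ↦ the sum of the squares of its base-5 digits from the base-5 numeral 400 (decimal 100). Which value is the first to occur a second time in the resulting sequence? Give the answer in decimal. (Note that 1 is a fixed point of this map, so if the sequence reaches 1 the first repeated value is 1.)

16

100 = (4,0,0)_5 → 4² + 0² + 0² = 16 + 0 + 0 = 16
16 = (3,1)_5 → 3² + 1² = 9 + 1 = 10
10 = (2,0)_5 → 2² + 0² = 4 + 0 = 4
4 = (4)_5 → 4² = 16  — 16 already appeared earlier.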